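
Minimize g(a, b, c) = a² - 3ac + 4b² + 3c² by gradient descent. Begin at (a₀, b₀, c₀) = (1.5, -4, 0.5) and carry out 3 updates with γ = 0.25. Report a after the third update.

∇g = (2a - 3c, 8b, -3a + 6c)
Step 1: at (1.5, -4, 0.5), ∇g = (1.5, -32, -1.5) → (1.5, -4, 0.5) − 0.25·(1.5, -32, -1.5) = (1.125, 4, 0.875)
Step 2: at (1.125, 4, 0.875), ∇g = (-0.375, 32, 1.875) → (1.125, 4, 0.875) − 0.25·(-0.375, 32, 1.875) = (1.21875, -4, 0.40625)
Step 3: at (1.21875, -4, 0.40625), ∇g = (1.21875, -32, -1.21875) → (1.21875, -4, 0.40625) − 0.25·(1.21875, -32, -1.21875) = (0.9140625, 4, 0.7109375)
a = 0.9140625

0.9140625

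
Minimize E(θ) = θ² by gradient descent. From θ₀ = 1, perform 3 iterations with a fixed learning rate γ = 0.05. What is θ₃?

E′(θ) = 2θ
θ₁ = 1 − 0.05·2 = 0.9
θ₂ = 0.9 − 0.05·1.8 = 0.81
θ₃ = 0.81 − 0.05·1.62 = 0.729

0.729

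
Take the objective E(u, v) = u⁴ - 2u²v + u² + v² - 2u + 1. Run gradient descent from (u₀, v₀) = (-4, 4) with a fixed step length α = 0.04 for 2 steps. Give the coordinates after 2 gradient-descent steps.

(-3.79528192, 5.894912)

∇E = (4u³ - 4uv + 2u - 2, -2u² + 2v)
(u₁, v₁) = (-4, 4) − 0.04·(-202, -24) = (4.08, 4.96)
(u₂, v₂) = (4.08, 4.96) − 0.04·(196.882048, -23.3728) = (-3.79528192, 5.894912)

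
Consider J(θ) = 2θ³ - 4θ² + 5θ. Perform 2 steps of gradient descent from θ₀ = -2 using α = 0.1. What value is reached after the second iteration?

J′(θ) = 6θ² - 8θ + 5
Step 1: J′(-2) = 45; θ₁ = -2 − 0.1·45 = -6.5
Step 2: J′(-6.5) = 310.5; θ₂ = -6.5 − 0.1·310.5 = -37.55

-37.55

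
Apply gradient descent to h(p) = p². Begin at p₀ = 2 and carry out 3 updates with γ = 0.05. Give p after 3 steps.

h′(p) = 2p
p₁ = 2 − 0.05·4 = 1.8
p₂ = 1.8 − 0.05·3.6 = 1.62
p₃ = 1.62 − 0.05·3.24 = 1.458

1.458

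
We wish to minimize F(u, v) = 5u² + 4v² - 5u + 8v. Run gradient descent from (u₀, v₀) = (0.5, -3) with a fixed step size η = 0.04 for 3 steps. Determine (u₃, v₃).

(0.5, -1.628864)

∇F = (10u - 5, 8v + 8)
Step 1: at (0.5, -3), ∇F = (0, -16) → (0.5, -3) − 0.04·(0, -16) = (0.5, -2.36)
Step 2: at (0.5, -2.36), ∇F = (0, -10.88) → (0.5, -2.36) − 0.04·(0, -10.88) = (0.5, -1.9248)
Step 3: at (0.5, -1.9248), ∇F = (0, -7.3984) → (0.5, -1.9248) − 0.04·(0, -7.3984) = (0.5, -1.628864)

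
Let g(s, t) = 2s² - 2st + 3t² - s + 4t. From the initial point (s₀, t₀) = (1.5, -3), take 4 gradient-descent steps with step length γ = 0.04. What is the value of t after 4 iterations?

∇g = (4s - 2t - 1, -2s + 6t + 4)
(s₁, t₁) = (1.5, -3) − 0.04·(11, -17) = (1.06, -2.32)
(s₂, t₂) = (1.06, -2.32) − 0.04·(7.88, -12.04) = (0.7448, -1.8384)
(s₃, t₃) = (0.7448, -1.8384) − 0.04·(5.656, -8.52) = (0.51856, -1.4976)
(s₄, t₄) = (0.51856, -1.4976) − 0.04·(4.06944, -6.02272) = (0.3557824, -1.2566912)
t = -1.2566912

-1.2566912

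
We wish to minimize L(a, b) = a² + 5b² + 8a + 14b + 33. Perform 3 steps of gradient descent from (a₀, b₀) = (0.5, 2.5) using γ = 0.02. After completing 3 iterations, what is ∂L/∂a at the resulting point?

∇L = (2a + 8, 10b + 14)
Step 1: at (0.5, 2.5), ∇L = (9, 39) → (0.5, 2.5) − 0.02·(9, 39) = (0.32, 1.72)
Step 2: at (0.32, 1.72), ∇L = (8.64, 31.2) → (0.32, 1.72) − 0.02·(8.64, 31.2) = (0.1472, 1.096)
Step 3: at (0.1472, 1.096), ∇L = (8.2944, 24.96) → (0.1472, 1.096) − 0.02·(8.2944, 24.96) = (-0.018688, 0.5968)
∂L/∂a at (-0.018688, 0.5968) = 7.962624

7.962624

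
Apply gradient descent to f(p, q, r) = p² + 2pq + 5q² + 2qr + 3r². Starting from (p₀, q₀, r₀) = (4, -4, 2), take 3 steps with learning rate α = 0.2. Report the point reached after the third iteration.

(2.528, 3.328, 1.648)

∇f = (2p + 2q, 2p + 10q + 2r, 2q + 6r)
(p₁, q₁, r₁) = (4, -4, 2) − 0.2·(0, -28, 4) = (4, 1.6, 1.2)
(p₂, q₂, r₂) = (4, 1.6, 1.2) − 0.2·(11.2, 26.4, 10.4) = (1.76, -3.68, -0.88)
(p₃, q₃, r₃) = (1.76, -3.68, -0.88) − 0.2·(-3.84, -35.04, -12.64) = (2.528, 3.328, 1.648)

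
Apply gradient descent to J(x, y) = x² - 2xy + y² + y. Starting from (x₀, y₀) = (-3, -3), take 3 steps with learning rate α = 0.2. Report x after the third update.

∇J = (2x - 2y, -2x + 2y + 1)
(x₁, y₁) = (-3, -3) − 0.2·(0, 1) = (-3, -3.2)
(x₂, y₂) = (-3, -3.2) − 0.2·(0.4, 0.6) = (-3.08, -3.32)
(x₃, y₃) = (-3.08, -3.32) − 0.2·(0.48, 0.52) = (-3.176, -3.424)
x = -3.176

-3.176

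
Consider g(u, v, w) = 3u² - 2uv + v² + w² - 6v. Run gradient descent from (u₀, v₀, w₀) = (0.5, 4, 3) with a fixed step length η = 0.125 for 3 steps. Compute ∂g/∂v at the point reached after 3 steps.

∇g = (6u - 2v, -2u + 2v - 6, 2w)
(u₁, v₁, w₁) = (0.5, 4, 3) − 0.125·(-5, 1, 6) = (1.125, 3.875, 2.25)
(u₂, v₂, w₂) = (1.125, 3.875, 2.25) − 0.125·(-1, -0.5, 4.5) = (1.25, 3.9375, 1.6875)
(u₃, v₃, w₃) = (1.25, 3.9375, 1.6875) − 0.125·(-0.375, -0.625, 3.375) = (1.296875, 4.015625, 1.265625)
∂g/∂v at (1.296875, 4.015625, 1.265625) = -0.5625

-0.5625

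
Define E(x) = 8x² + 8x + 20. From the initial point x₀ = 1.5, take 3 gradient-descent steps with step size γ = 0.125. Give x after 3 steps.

-2.5

E′(x) = 16x + 8
Step 1: E′(1.5) = 32; x₁ = 1.5 − 0.125·32 = -2.5
Step 2: E′(-2.5) = -32; x₂ = -2.5 − 0.125·(-32) = 1.5
Step 3: E′(1.5) = 32; x₃ = 1.5 − 0.125·32 = -2.5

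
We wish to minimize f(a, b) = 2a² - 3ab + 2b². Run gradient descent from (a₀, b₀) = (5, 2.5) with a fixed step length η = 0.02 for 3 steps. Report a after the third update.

∇f = (4a - 3b, -3a + 4b)
Step 1: at (5, 2.5), ∇f = (12.5, -5) → (5, 2.5) − 0.02·(12.5, -5) = (4.75, 2.6)
Step 2: at (4.75, 2.6), ∇f = (11.2, -3.85) → (4.75, 2.6) − 0.02·(11.2, -3.85) = (4.526, 2.677)
Step 3: at (4.526, 2.677), ∇f = (10.073, -2.87) → (4.526, 2.677) − 0.02·(10.073, -2.87) = (4.32454, 2.7344)
a = 4.32454

4.32454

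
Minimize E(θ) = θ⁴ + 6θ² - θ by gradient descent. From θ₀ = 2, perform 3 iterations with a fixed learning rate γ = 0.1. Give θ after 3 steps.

E′(θ) = 4θ³ + 12θ - 1
θ₁ = 2 − 0.1·55 = -3.5
θ₂ = -3.5 − 0.1·(-214.5) = 17.95
θ₃ = 17.95 − 0.1·23348.5395 = -2316.90395

-2316.90395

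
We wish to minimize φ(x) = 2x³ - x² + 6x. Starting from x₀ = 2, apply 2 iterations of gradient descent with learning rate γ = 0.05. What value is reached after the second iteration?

φ′(x) = 6x² - 2x + 6
Step 1: φ′(2) = 26; x₁ = 2 − 0.05·26 = 0.7
Step 2: φ′(0.7) = 7.54; x₂ = 0.7 − 0.05·7.54 = 0.323

0.323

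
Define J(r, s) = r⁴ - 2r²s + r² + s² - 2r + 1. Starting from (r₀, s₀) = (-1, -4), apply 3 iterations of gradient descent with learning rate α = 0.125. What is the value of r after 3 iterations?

∇J = (4r³ - 4rs + 2r - 2, -2r² + 2s)
(r₁, s₁) = (-1, -4) − 0.125·(-24, -10) = (2, -2.75)
(r₂, s₂) = (2, -2.75) − 0.125·(56, -13.5) = (-5, -1.0625)
(r₃, s₃) = (-5, -1.0625) − 0.125·(-533.25, -52.125) = (61.65625, 5.453125)
r = 61.65625

61.65625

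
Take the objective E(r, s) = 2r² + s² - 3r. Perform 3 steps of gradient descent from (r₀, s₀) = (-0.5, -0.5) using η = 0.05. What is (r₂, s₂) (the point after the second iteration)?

∇E = (4r - 3, 2s)
(r₁, s₁) = (-0.5, -0.5) − 0.05·(-5, -1) = (-0.25, -0.45)
(r₂, s₂) = (-0.25, -0.45) − 0.05·(-4, -0.9) = (-0.05, -0.405)

(-0.05, -0.405)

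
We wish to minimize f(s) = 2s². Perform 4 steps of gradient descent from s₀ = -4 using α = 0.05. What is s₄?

-1.6384

f′(s) = 4s
s₁ = -4 − 0.05·(-16) = -3.2
s₂ = -3.2 − 0.05·(-12.8) = -2.56
s₃ = -2.56 − 0.05·(-10.24) = -2.048
s₄ = -2.048 − 0.05·(-8.192) = -1.6384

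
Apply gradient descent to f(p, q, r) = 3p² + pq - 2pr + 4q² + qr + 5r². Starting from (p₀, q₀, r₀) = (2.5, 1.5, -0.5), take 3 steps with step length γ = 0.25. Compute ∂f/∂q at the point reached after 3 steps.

∇f = (6p + q - 2r, p + 8q + r, -2p + q + 10r)
Step 1: at (2.5, 1.5, -0.5), ∇f = (17.5, 14, -8.5) → (2.5, 1.5, -0.5) − 0.25·(17.5, 14, -8.5) = (-1.875, -2, 1.625)
Step 2: at (-1.875, -2, 1.625), ∇f = (-16.5, -16.25, 18) → (-1.875, -2, 1.625) − 0.25·(-16.5, -16.25, 18) = (2.25, 2.0625, -2.875)
Step 3: at (2.25, 2.0625, -2.875), ∇f = (21.3125, 15.875, -31.1875) → (2.25, 2.0625, -2.875) − 0.25·(21.3125, 15.875, -31.1875) = (-3.078125, -1.90625, 4.921875)
∂f/∂q at (-3.078125, -1.90625, 4.921875) = -13.40625

-13.40625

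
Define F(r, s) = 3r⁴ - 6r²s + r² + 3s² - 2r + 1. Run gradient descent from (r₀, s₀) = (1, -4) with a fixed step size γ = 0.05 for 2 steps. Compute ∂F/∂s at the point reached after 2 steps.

-226.56

∇F = (12r³ - 12rs + 2r - 2, -6r² + 6s)
(r₁, s₁) = (1, -4) − 0.05·(60, -30) = (-2, -2.5)
(r₂, s₂) = (-2, -2.5) − 0.05·(-162, -39) = (6.1, -0.55)
∂F/∂s at (6.1, -0.55) = -226.56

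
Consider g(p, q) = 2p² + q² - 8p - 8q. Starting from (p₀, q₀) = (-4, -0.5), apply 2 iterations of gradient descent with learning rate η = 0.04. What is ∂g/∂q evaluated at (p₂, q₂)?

-7.6176

∇g = (4p - 8, 2q - 8)
(p₁, q₁) = (-4, -0.5) − 0.04·(-24, -9) = (-3.04, -0.14)
(p₂, q₂) = (-3.04, -0.14) − 0.04·(-20.16, -8.28) = (-2.2336, 0.1912)
∂g/∂q at (-2.2336, 0.1912) = -7.6176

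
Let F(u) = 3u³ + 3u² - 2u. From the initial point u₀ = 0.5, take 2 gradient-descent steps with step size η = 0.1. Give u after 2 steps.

0.2424375

F′(u) = 9u² + 6u - 2
u₁ = 0.5 − 0.1·3.25 = 0.175
u₂ = 0.175 − 0.1·(-0.674375) = 0.2424375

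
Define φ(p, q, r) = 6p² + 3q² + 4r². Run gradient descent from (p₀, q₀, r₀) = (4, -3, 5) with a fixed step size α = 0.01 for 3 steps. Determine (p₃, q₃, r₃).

∇φ = (12p, 6q, 8r)
Step 1: at (4, -3, 5), ∇φ = (48, -18, 40) → (4, -3, 5) − 0.01·(48, -18, 40) = (3.52, -2.82, 4.6)
Step 2: at (3.52, -2.82, 4.6), ∇φ = (42.24, -16.92, 36.8) → (3.52, -2.82, 4.6) − 0.01·(42.24, -16.92, 36.8) = (3.0976, -2.6508, 4.232)
Step 3: at (3.0976, -2.6508, 4.232), ∇φ = (37.1712, -15.9048, 33.856) → (3.0976, -2.6508, 4.232) − 0.01·(37.1712, -15.9048, 33.856) = (2.725888, -2.491752, 3.89344)

(2.725888, -2.491752, 3.89344)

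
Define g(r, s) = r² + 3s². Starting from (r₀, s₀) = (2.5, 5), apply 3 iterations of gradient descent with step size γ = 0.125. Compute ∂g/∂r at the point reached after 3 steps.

2.109375

∇g = (2r, 6s)
(r₁, s₁) = (2.5, 5) − 0.125·(5, 30) = (1.875, 1.25)
(r₂, s₂) = (1.875, 1.25) − 0.125·(3.75, 7.5) = (1.40625, 0.3125)
(r₃, s₃) = (1.40625, 0.3125) − 0.125·(2.8125, 1.875) = (1.0546875, 0.078125)
∂g/∂r at (1.0546875, 0.078125) = 2.109375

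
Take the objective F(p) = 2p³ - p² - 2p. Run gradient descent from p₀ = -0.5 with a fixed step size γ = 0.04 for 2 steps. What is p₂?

F′(p) = 6p² - 2p - 2
p₁ = -0.5 − 0.04·0.5 = -0.52
p₂ = -0.52 − 0.04·0.6624 = -0.546496

-0.546496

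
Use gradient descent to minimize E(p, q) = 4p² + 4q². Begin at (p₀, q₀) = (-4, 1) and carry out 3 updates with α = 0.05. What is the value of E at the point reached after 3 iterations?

∇E = (8p, 8q)
Step 1: at (-4, 1), ∇E = (-32, 8) → (-4, 1) − 0.05·(-32, 8) = (-2.4, 0.6)
Step 2: at (-2.4, 0.6), ∇E = (-19.2, 4.8) → (-2.4, 0.6) − 0.05·(-19.2, 4.8) = (-1.44, 0.36)
Step 3: at (-1.44, 0.36), ∇E = (-11.52, 2.88) → (-1.44, 0.36) − 0.05·(-11.52, 2.88) = (-0.864, 0.216)
E(-0.864, 0.216) = 3.172608

3.172608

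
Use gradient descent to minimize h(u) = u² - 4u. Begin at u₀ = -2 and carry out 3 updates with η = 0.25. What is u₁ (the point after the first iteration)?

h′(u) = 2u - 4
u₁ = -2 − 0.25·(-8) = 0

0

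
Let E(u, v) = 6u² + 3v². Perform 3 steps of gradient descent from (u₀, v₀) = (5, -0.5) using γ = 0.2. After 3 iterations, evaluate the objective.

∇E = (12u, 6v)
(u₁, v₁) = (5, -0.5) − 0.2·(60, -3) = (-7, 0.1)
(u₂, v₂) = (-7, 0.1) − 0.2·(-84, 0.6) = (9.8, -0.02)
(u₃, v₃) = (9.8, -0.02) − 0.2·(117.6, -0.12) = (-13.72, 0.004)
E(-13.72, 0.004) = 1129.430448

1129.430448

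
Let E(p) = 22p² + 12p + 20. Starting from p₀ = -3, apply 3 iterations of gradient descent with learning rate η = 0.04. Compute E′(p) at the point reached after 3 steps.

E′(p) = 44p + 12
Step 1: E′(-3) = -120; p₁ = -3 − 0.04·(-120) = 1.8
Step 2: E′(1.8) = 91.2; p₂ = 1.8 − 0.04·91.2 = -1.848
Step 3: E′(-1.848) = -69.312; p₃ = -1.848 − 0.04·(-69.312) = 0.92448
E′(p) at (0.92448) = 52.67712

52.67712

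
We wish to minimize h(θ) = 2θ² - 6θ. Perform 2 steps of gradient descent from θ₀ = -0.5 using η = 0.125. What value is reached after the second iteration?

h′(θ) = 4θ - 6
θ₁ = -0.5 − 0.125·(-8) = 0.5
θ₂ = 0.5 − 0.125·(-4) = 1

1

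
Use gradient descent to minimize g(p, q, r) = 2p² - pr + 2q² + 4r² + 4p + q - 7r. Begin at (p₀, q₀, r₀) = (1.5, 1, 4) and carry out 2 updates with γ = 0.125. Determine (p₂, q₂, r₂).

∇g = (4p - r + 4, 4q + 1, -p + 8r - 7)
(p₁, q₁, r₁) = (1.5, 1, 4) − 0.125·(6, 5, 23.5) = (0.75, 0.375, 1.0625)
(p₂, q₂, r₂) = (0.75, 0.375, 1.0625) − 0.125·(5.9375, 2.5, 0.75) = (0.0078125, 0.0625, 0.96875)

(0.0078125, 0.0625, 0.96875)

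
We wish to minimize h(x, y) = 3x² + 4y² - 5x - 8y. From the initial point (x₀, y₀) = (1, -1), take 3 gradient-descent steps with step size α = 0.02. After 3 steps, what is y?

∇h = (6x - 5, 8y - 8)
(x₁, y₁) = (1, -1) − 0.02·(1, -16) = (0.98, -0.68)
(x₂, y₂) = (0.98, -0.68) − 0.02·(0.88, -13.44) = (0.9624, -0.4112)
(x₃, y₃) = (0.9624, -0.4112) − 0.02·(0.7744, -11.2896) = (0.946912, -0.185408)
y = -0.185408

-0.185408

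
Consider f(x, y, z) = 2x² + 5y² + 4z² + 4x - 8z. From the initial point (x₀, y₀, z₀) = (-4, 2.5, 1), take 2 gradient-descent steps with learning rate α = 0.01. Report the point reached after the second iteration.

(-3.7648, 2.025, 1)

∇f = (4x + 4, 10y, 8z - 8)
(x₁, y₁, z₁) = (-4, 2.5, 1) − 0.01·(-12, 25, 0) = (-3.88, 2.25, 1)
(x₂, y₂, z₂) = (-3.88, 2.25, 1) − 0.01·(-11.52, 22.5, 0) = (-3.7648, 2.025, 1)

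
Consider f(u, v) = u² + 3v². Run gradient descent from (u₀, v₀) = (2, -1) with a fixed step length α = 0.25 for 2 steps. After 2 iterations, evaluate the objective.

∇f = (2u, 6v)
Step 1: at (2, -1), ∇f = (4, -6) → (2, -1) − 0.25·(4, -6) = (1, 0.5)
Step 2: at (1, 0.5), ∇f = (2, 3) → (1, 0.5) − 0.25·(2, 3) = (0.5, -0.25)
f(0.5, -0.25) = 0.4375

0.4375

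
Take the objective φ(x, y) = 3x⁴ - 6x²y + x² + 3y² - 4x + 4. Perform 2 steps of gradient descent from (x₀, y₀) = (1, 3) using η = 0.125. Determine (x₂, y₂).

(-101.8984375, 13.921875)

∇φ = (12x³ - 12xy + 2x - 4, -6x² + 6y)
Step 1: at (1, 3), ∇φ = (-26, 12) → (1, 3) − 0.125·(-26, 12) = (4.25, 1.5)
Step 2: at (4.25, 1.5), ∇φ = (849.1875, -99.375) → (4.25, 1.5) − 0.125·(849.1875, -99.375) = (-101.8984375, 13.921875)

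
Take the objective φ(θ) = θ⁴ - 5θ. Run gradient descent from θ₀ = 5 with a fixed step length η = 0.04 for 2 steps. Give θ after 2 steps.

φ′(θ) = 4θ³ - 5
θ₁ = 5 − 0.04·495 = -14.8
θ₂ = -14.8 − 0.04·(-12972.168) = 504.08672

504.08672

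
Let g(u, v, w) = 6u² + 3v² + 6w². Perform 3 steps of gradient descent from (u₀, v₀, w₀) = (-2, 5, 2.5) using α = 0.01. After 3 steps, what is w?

1.70368

∇g = (12u, 6v, 12w)
Step 1: at (-2, 5, 2.5), ∇g = (-24, 30, 30) → (-2, 5, 2.5) − 0.01·(-24, 30, 30) = (-1.76, 4.7, 2.2)
Step 2: at (-1.76, 4.7, 2.2), ∇g = (-21.12, 28.2, 26.4) → (-1.76, 4.7, 2.2) − 0.01·(-21.12, 28.2, 26.4) = (-1.5488, 4.418, 1.936)
Step 3: at (-1.5488, 4.418, 1.936), ∇g = (-18.5856, 26.508, 23.232) → (-1.5488, 4.418, 1.936) − 0.01·(-18.5856, 26.508, 23.232) = (-1.362944, 4.15292, 1.70368)
w = 1.70368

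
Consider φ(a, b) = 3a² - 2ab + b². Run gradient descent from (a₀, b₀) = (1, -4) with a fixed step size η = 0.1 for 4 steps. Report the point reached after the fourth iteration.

(-0.7472, -1.8688)

∇φ = (6a - 2b, -2a + 2b)
Step 1: at (1, -4), ∇φ = (14, -10) → (1, -4) − 0.1·(14, -10) = (-0.4, -3)
Step 2: at (-0.4, -3), ∇φ = (3.6, -5.2) → (-0.4, -3) − 0.1·(3.6, -5.2) = (-0.76, -2.48)
Step 3: at (-0.76, -2.48), ∇φ = (0.4, -3.44) → (-0.76, -2.48) − 0.1·(0.4, -3.44) = (-0.8, -2.136)
Step 4: at (-0.8, -2.136), ∇φ = (-0.528, -2.672) → (-0.8, -2.136) − 0.1·(-0.528, -2.672) = (-0.7472, -1.8688)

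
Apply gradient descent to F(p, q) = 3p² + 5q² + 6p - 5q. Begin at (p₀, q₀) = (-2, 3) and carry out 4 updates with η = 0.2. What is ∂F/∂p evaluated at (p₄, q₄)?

∇F = (6p + 6, 10q - 5)
Step 1: at (-2, 3), ∇F = (-6, 25) → (-2, 3) − 0.2·(-6, 25) = (-0.8, -2)
Step 2: at (-0.8, -2), ∇F = (1.2, -25) → (-0.8, -2) − 0.2·(1.2, -25) = (-1.04, 3)
Step 3: at (-1.04, 3), ∇F = (-0.24, 25) → (-1.04, 3) − 0.2·(-0.24, 25) = (-0.992, -2)
Step 4: at (-0.992, -2), ∇F = (0.048, -25) → (-0.992, -2) − 0.2·(0.048, -25) = (-1.0016, 3)
∂F/∂p at (-1.0016, 3) = -0.0096

-0.0096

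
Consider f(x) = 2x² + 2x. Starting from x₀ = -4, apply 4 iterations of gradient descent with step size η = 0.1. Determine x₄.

f′(x) = 4x + 2
x₁ = -4 − 0.1·(-14) = -2.6
x₂ = -2.6 − 0.1·(-8.4) = -1.76
x₃ = -1.76 − 0.1·(-5.04) = -1.256
x₄ = -1.256 − 0.1·(-3.024) = -0.9536

-0.9536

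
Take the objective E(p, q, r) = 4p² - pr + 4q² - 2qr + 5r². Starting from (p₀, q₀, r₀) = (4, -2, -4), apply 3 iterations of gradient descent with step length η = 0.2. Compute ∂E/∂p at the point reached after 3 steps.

-26.816

∇E = (8p - r, 8q - 2r, -p - 2q + 10r)
Step 1: at (4, -2, -4), ∇E = (36, -8, -40) → (4, -2, -4) − 0.2·(36, -8, -40) = (-3.2, -0.4, 4)
Step 2: at (-3.2, -0.4, 4), ∇E = (-29.6, -11.2, 44) → (-3.2, -0.4, 4) − 0.2·(-29.6, -11.2, 44) = (2.72, 1.84, -4.8)
Step 3: at (2.72, 1.84, -4.8), ∇E = (26.56, 24.32, -54.4) → (2.72, 1.84, -4.8) − 0.2·(26.56, 24.32, -54.4) = (-2.592, -3.024, 6.08)
∂E/∂p at (-2.592, -3.024, 6.08) = -26.816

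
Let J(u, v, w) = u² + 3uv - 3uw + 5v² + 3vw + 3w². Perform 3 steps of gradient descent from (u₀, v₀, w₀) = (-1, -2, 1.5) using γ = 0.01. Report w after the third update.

∇J = (2u + 3v - 3w, 3u + 10v + 3w, -3u + 3v + 6w)
Step 1: at (-1, -2, 1.5), ∇J = (-12.5, -18.5, 6) → (-1, -2, 1.5) − 0.01·(-12.5, -18.5, 6) = (-0.875, -1.815, 1.44)
Step 2: at (-0.875, -1.815, 1.44), ∇J = (-11.515, -16.455, 5.82) → (-0.875, -1.815, 1.44) − 0.01·(-11.515, -16.455, 5.82) = (-0.75985, -1.65045, 1.3818)
Step 3: at (-0.75985, -1.65045, 1.3818), ∇J = (-10.61645, -14.63865, 5.619) → (-0.75985, -1.65045, 1.3818) − 0.01·(-10.61645, -14.63865, 5.619) = (-0.6536855, -1.5040635, 1.32561)
w = 1.32561

1.32561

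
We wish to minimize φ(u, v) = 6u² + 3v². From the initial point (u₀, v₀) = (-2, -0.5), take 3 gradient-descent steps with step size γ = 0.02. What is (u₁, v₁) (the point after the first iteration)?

(-1.52, -0.44)

∇φ = (12u, 6v)
Step 1: at (-2, -0.5), ∇φ = (-24, -3) → (-2, -0.5) − 0.02·(-24, -3) = (-1.52, -0.44)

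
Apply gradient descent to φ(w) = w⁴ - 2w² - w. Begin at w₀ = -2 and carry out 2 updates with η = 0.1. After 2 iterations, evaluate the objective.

φ′(w) = 4w³ - 4w - 1
w₁ = -2 − 0.1·(-25) = 0.5
w₂ = 0.5 − 0.1·(-2.5) = 0.75
φ(0.75) = -1.55859375

-1.55859375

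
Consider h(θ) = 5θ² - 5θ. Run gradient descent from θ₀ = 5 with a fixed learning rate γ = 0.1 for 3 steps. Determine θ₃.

h′(θ) = 10θ - 5
Step 1: h′(5) = 45; θ₁ = 5 − 0.1·45 = 0.5
Step 2: h′(0.5) = 0; θ₂ = 0.5 − 0.1·0 = 0.5
Step 3: h′(0.5) = 0; θ₃ = 0.5 − 0.1·0 = 0.5

0.5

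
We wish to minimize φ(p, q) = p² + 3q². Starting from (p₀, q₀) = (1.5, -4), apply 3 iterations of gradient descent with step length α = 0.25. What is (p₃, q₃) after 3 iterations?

∇φ = (2p, 6q)
(p₁, q₁) = (1.5, -4) − 0.25·(3, -24) = (0.75, 2)
(p₂, q₂) = (0.75, 2) − 0.25·(1.5, 12) = (0.375, -1)
(p₃, q₃) = (0.375, -1) − 0.25·(0.75, -6) = (0.1875, 0.5)

(0.1875, 0.5)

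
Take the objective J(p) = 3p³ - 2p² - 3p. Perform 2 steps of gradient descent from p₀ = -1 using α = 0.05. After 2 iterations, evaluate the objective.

J′(p) = 9p² - 4p - 3
Step 1: J′(-1) = 10; p₁ = -1 − 0.05·10 = -1.5
Step 2: J′(-1.5) = 23.25; p₂ = -1.5 − 0.05·23.25 = -2.6625
J(-2.6625) = -62.812951171875

-62.812951171875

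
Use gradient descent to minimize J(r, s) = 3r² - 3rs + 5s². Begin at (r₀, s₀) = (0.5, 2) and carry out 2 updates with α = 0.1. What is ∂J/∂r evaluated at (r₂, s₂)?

∇J = (6r - 3s, -3r + 10s)
Step 1: at (0.5, 2), ∇J = (-3, 18.5) → (0.5, 2) − 0.1·(-3, 18.5) = (0.8, 0.15)
Step 2: at (0.8, 0.15), ∇J = (4.35, -0.9) → (0.8, 0.15) − 0.1·(4.35, -0.9) = (0.365, 0.24)
∂J/∂r at (0.365, 0.24) = 1.47

1.47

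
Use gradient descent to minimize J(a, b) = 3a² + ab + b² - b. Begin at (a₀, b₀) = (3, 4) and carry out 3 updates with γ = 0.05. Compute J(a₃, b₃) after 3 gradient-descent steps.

8.0798766875

∇J = (6a + b, a + 2b - 1)
Step 1: at (3, 4), ∇J = (22, 10) → (3, 4) − 0.05·(22, 10) = (1.9, 3.5)
Step 2: at (1.9, 3.5), ∇J = (14.9, 7.9) → (1.9, 3.5) − 0.05·(14.9, 7.9) = (1.155, 3.105)
Step 3: at (1.155, 3.105), ∇J = (10.035, 6.365) → (1.155, 3.105) − 0.05·(10.035, 6.365) = (0.65325, 2.78675)
J(0.65325, 2.78675) = 8.0798766875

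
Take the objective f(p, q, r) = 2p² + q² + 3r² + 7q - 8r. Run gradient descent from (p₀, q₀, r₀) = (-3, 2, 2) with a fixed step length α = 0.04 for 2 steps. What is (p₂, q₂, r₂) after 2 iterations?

∇f = (4p, 2q + 7, 6r - 8)
Step 1: at (-3, 2, 2), ∇f = (-12, 11, 4) → (-3, 2, 2) − 0.04·(-12, 11, 4) = (-2.52, 1.56, 1.84)
Step 2: at (-2.52, 1.56, 1.84), ∇f = (-10.08, 10.12, 3.04) → (-2.52, 1.56, 1.84) − 0.04·(-10.08, 10.12, 3.04) = (-2.1168, 1.1552, 1.7184)

(-2.1168, 1.1552, 1.7184)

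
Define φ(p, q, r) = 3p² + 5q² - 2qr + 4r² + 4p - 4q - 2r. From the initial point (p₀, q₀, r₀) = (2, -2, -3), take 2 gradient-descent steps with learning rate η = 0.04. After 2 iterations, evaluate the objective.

∇φ = (6p + 4, 10q - 2r - 4, -2q + 8r - 2)
(p₁, q₁, r₁) = (2, -2, -3) − 0.04·(16, -18, -22) = (1.36, -1.28, -2.12)
(p₂, q₂, r₂) = (1.36, -1.28, -2.12) − 0.04·(12.16, -12.56, -16.4) = (0.8736, -0.7776, -1.464)
φ(0.8736, -0.7776, -1.464) = 21.14201088

21.14201088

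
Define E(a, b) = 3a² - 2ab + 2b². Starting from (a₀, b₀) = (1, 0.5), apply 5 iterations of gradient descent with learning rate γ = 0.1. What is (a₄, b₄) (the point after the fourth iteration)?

(0.14, 0.22)

∇E = (6a - 2b, -2a + 4b)
(a₁, b₁) = (1, 0.5) − 0.1·(5, 0) = (0.5, 0.5)
(a₂, b₂) = (0.5, 0.5) − 0.1·(2, 1) = (0.3, 0.4)
(a₃, b₃) = (0.3, 0.4) − 0.1·(1, 1) = (0.2, 0.3)
(a₄, b₄) = (0.2, 0.3) − 0.1·(0.6, 0.8) = (0.14, 0.22)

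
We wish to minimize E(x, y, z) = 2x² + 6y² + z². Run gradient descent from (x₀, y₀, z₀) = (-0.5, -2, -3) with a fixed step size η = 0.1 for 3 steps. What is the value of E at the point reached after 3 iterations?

∇E = (4x, 12y, 2z)
Step 1: at (-0.5, -2, -3), ∇E = (-2, -24, -6) → (-0.5, -2, -3) − 0.1·(-2, -24, -6) = (-0.3, 0.4, -2.4)
Step 2: at (-0.3, 0.4, -2.4), ∇E = (-1.2, 4.8, -4.8) → (-0.3, 0.4, -2.4) − 0.1·(-1.2, 4.8, -4.8) = (-0.18, -0.08, -1.92)
Step 3: at (-0.18, -0.08, -1.92), ∇E = (-0.72, -0.96, -3.84) → (-0.18, -0.08, -1.92) − 0.1·(-0.72, -0.96, -3.84) = (-0.108, 0.016, -1.536)
E(-0.108, 0.016, -1.536) = 2.38416

2.38416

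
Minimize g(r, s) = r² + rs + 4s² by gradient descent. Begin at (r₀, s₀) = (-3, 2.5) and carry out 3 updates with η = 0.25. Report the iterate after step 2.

(-0.625, 2.28125)

∇g = (2r + s, r + 8s)
(r₁, s₁) = (-3, 2.5) − 0.25·(-3.5, 17) = (-2.125, -1.75)
(r₂, s₂) = (-2.125, -1.75) − 0.25·(-6, -16.125) = (-0.625, 2.28125)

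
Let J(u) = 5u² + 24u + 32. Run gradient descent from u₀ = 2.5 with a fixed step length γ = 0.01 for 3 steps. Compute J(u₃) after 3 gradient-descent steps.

66.99949205

J′(u) = 10u + 24
u₁ = 2.5 − 0.01·49 = 2.01
u₂ = 2.01 − 0.01·44.1 = 1.569
u₃ = 1.569 − 0.01·39.69 = 1.1721
J(1.1721) = 66.99949205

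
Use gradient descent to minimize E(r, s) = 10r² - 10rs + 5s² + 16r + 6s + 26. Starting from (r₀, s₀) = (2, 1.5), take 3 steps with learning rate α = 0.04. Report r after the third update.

-0.3248

∇E = (20r - 10s + 16, -10r + 10s + 6)
Step 1: at (2, 1.5), ∇E = (41, 1) → (2, 1.5) − 0.04·(41, 1) = (0.36, 1.46)
Step 2: at (0.36, 1.46), ∇E = (8.6, 17) → (0.36, 1.46) − 0.04·(8.6, 17) = (0.016, 0.78)
Step 3: at (0.016, 0.78), ∇E = (8.52, 13.64) → (0.016, 0.78) − 0.04·(8.52, 13.64) = (-0.3248, 0.2344)
r = -0.3248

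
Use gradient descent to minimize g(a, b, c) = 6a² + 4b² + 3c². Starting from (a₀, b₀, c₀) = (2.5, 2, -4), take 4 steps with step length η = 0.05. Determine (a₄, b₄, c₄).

∇g = (12a, 8b, 6c)
(a₁, b₁, c₁) = (2.5, 2, -4) − 0.05·(30, 16, -24) = (1, 1.2, -2.8)
(a₂, b₂, c₂) = (1, 1.2, -2.8) − 0.05·(12, 9.6, -16.8) = (0.4, 0.72, -1.96)
(a₃, b₃, c₃) = (0.4, 0.72, -1.96) − 0.05·(4.8, 5.76, -11.76) = (0.16, 0.432, -1.372)
(a₄, b₄, c₄) = (0.16, 0.432, -1.372) − 0.05·(1.92, 3.456, -8.232) = (0.064, 0.2592, -0.9604)

(0.064, 0.2592, -0.9604)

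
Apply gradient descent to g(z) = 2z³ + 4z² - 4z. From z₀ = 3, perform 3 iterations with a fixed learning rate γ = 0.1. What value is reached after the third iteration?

-89.8071296

g′(z) = 6z² + 8z - 4
z₁ = 3 − 0.1·74 = -4.4
z₂ = -4.4 − 0.1·76.96 = -12.096
z₃ = -12.096 − 0.1·777.111296 = -89.8071296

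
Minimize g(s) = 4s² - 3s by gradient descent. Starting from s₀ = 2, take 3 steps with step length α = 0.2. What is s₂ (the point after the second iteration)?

g′(s) = 8s - 3
Step 1: g′(2) = 13; s₁ = 2 − 0.2·13 = -0.6
Step 2: g′(-0.6) = -7.8; s₂ = -0.6 − 0.2·(-7.8) = 0.96

0.96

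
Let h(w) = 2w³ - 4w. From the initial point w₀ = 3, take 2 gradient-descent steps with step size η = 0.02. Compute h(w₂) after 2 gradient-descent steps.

h′(w) = 6w² - 4
Step 1: h′(3) = 50; w₁ = 3 − 0.02·50 = 2
Step 2: h′(2) = 20; w₂ = 2 − 0.02·20 = 1.6
h(1.6) = 1.792

1.792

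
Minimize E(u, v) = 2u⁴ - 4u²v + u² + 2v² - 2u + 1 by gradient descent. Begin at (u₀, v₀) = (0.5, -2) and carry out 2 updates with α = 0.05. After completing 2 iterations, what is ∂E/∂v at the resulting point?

∇E = (8u³ - 8uv + 2u - 2, -4u² + 4v)
(u₁, v₁) = (0.5, -2) − 0.05·(8, -9) = (0.1, -1.55)
(u₂, v₂) = (0.1, -1.55) − 0.05·(-0.552, -6.24) = (0.1276, -1.238)
∂E/∂v at (0.1276, -1.238) = -5.01712704

-5.01712704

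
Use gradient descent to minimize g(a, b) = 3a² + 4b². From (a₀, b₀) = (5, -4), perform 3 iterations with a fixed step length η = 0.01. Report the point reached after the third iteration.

∇g = (6a, 8b)
Step 1: at (5, -4), ∇g = (30, -32) → (5, -4) − 0.01·(30, -32) = (4.7, -3.68)
Step 2: at (4.7, -3.68), ∇g = (28.2, -29.44) → (4.7, -3.68) − 0.01·(28.2, -29.44) = (4.418, -3.3856)
Step 3: at (4.418, -3.3856), ∇g = (26.508, -27.0848) → (4.418, -3.3856) − 0.01·(26.508, -27.0848) = (4.15292, -3.114752)

(4.15292, -3.114752)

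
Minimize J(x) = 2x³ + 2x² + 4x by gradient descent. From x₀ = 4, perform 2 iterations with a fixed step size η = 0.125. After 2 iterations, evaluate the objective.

-1368084.59716796875

J′(x) = 6x² + 4x + 4
x₁ = 4 − 0.125·116 = -10.5
x₂ = -10.5 − 0.125·623.5 = -88.4375
J(-88.4375) = -1368084.59716796875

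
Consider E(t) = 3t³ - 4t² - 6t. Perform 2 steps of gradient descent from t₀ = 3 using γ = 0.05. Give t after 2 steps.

E′(t) = 9t² - 8t - 6
Step 1: E′(3) = 51; t₁ = 3 − 0.05·51 = 0.45
Step 2: E′(0.45) = -7.7775; t₂ = 0.45 − 0.05·(-7.7775) = 0.838875

0.838875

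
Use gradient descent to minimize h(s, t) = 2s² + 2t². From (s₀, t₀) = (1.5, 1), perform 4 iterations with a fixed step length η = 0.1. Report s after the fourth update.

0.1944

∇h = (4s, 4t)
Step 1: at (1.5, 1), ∇h = (6, 4) → (1.5, 1) − 0.1·(6, 4) = (0.9, 0.6)
Step 2: at (0.9, 0.6), ∇h = (3.6, 2.4) → (0.9, 0.6) − 0.1·(3.6, 2.4) = (0.54, 0.36)
Step 3: at (0.54, 0.36), ∇h = (2.16, 1.44) → (0.54, 0.36) − 0.1·(2.16, 1.44) = (0.324, 0.216)
Step 4: at (0.324, 0.216), ∇h = (1.296, 0.864) → (0.324, 0.216) − 0.1·(1.296, 0.864) = (0.1944, 0.1296)
s = 0.1944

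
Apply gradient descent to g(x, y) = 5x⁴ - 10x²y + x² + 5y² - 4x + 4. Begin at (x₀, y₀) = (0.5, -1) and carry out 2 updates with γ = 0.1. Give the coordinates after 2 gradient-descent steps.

∇g = (20x³ - 20xy + 2x - 4, -10x² + 10y)
(x₁, y₁) = (0.5, -1) − 0.1·(9.5, -12.5) = (-0.45, 0.25)
(x₂, y₂) = (-0.45, 0.25) − 0.1·(-4.4725, 0.475) = (-0.00275, 0.2025)

(-0.00275, 0.2025)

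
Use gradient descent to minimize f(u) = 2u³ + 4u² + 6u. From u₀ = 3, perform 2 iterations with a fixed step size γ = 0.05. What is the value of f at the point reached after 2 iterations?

f′(u) = 6u² + 8u + 6
u₁ = 3 − 0.05·84 = -1.2
u₂ = -1.2 − 0.05·5.04 = -1.452
f(-1.452) = -6.401298816

-6.401298816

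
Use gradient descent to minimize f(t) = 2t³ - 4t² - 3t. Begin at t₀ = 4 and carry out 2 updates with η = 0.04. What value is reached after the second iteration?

1.595136

f′(t) = 6t² - 8t - 3
Step 1: f′(4) = 61; t₁ = 4 − 0.04·61 = 1.56
Step 2: f′(1.56) = -0.8784; t₂ = 1.56 − 0.04·(-0.8784) = 1.595136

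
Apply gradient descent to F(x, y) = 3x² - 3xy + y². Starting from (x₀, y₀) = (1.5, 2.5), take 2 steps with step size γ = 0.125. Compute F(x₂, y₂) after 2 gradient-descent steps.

∇F = (6x - 3y, -3x + 2y)
Step 1: at (1.5, 2.5), ∇F = (1.5, 0.5) → (1.5, 2.5) − 0.125·(1.5, 0.5) = (1.3125, 2.4375)
Step 2: at (1.3125, 2.4375), ∇F = (0.5625, 0.9375) → (1.3125, 2.4375) − 0.125·(0.5625, 0.9375) = (1.2421875, 2.3203125)
F(1.2421875, 2.3203125) = 1.36614990234375

1.36614990234375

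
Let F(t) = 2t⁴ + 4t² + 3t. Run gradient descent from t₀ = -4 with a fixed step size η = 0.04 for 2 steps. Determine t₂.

F′(t) = 8t³ + 8t + 3
Step 1: F′(-4) = -541; t₁ = -4 − 0.04·(-541) = 17.64
Step 2: F′(17.64) = 44056.373952; t₂ = 17.64 − 0.04·44056.373952 = -1744.61495808

-1744.61495808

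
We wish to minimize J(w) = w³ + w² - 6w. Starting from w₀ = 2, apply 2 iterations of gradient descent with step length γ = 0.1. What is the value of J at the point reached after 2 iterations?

J′(w) = 3w² + 2w - 6
w₁ = 2 − 0.1·10 = 1
w₂ = 1 − 0.1·(-1) = 1.1
J(1.1) = -4.059

-4.059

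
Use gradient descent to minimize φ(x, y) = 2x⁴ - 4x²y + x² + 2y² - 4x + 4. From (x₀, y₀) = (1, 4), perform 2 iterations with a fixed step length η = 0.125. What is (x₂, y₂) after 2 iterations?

∇φ = (8x³ - 8xy + 2x - 4, -4x² + 4y)
(x₁, y₁) = (1, 4) − 0.125·(-26, 12) = (4.25, 2.5)
(x₂, y₂) = (4.25, 2.5) − 0.125·(533.625, -62.25) = (-62.453125, 10.28125)

(-62.453125, 10.28125)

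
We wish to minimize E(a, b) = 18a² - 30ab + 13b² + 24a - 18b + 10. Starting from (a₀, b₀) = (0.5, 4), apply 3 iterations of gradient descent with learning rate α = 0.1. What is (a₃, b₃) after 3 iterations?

(179.108, -148.696)

∇E = (36a - 30b + 24, -30a + 26b - 18)
Step 1: at (0.5, 4), ∇E = (-78, 71) → (0.5, 4) − 0.1·(-78, 71) = (8.3, -3.1)
Step 2: at (8.3, -3.1), ∇E = (415.8, -347.6) → (8.3, -3.1) − 0.1·(415.8, -347.6) = (-33.28, 31.66)
Step 3: at (-33.28, 31.66), ∇E = (-2123.88, 1803.56) → (-33.28, 31.66) − 0.1·(-2123.88, 1803.56) = (179.108, -148.696)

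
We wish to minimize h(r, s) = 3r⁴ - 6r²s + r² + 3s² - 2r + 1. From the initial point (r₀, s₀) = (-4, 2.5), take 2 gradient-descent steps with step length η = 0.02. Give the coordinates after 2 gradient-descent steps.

∇h = (12r³ - 12rs + 2r - 2, -6r² + 6s)
(r₁, s₁) = (-4, 2.5) − 0.02·(-658, -81) = (9.16, 4.12)
(r₂, s₂) = (9.16, 4.12) − 0.02·(8786.353152, -478.7136) = (-166.56706304, 13.694272)

(-166.56706304, 13.694272)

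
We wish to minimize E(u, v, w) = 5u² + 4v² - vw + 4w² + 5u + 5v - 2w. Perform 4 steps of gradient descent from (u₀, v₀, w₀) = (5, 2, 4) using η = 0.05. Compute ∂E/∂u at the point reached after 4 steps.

3.4375

∇E = (10u + 5, 8v - w + 5, -v + 8w - 2)
(u₁, v₁, w₁) = (5, 2, 4) − 0.05·(55, 17, 28) = (2.25, 1.15, 2.6)
(u₂, v₂, w₂) = (2.25, 1.15, 2.6) − 0.05·(27.5, 11.6, 17.65) = (0.875, 0.57, 1.7175)
(u₃, v₃, w₃) = (0.875, 0.57, 1.7175) − 0.05·(13.75, 7.8425, 11.17) = (0.1875, 0.177875, 1.159)
(u₄, v₄, w₄) = (0.1875, 0.177875, 1.159) − 0.05·(6.875, 5.264, 7.094125) = (-0.15625, -0.085325, 0.80429375)
∂E/∂u at (-0.15625, -0.085325, 0.80429375) = 3.4375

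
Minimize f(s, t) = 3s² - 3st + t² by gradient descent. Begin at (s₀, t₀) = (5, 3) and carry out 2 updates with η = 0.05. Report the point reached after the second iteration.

∇f = (6s - 3t, -3s + 2t)
Step 1: at (5, 3), ∇f = (21, -9) → (5, 3) − 0.05·(21, -9) = (3.95, 3.45)
Step 2: at (3.95, 3.45), ∇f = (13.35, -4.95) → (3.95, 3.45) − 0.05·(13.35, -4.95) = (3.2825, 3.6975)

(3.2825, 3.6975)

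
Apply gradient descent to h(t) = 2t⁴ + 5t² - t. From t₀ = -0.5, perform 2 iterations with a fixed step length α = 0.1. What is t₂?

h′(t) = 8t³ + 10t - 1
Step 1: h′(-0.5) = -7; t₁ = -0.5 − 0.1·(-7) = 0.2
Step 2: h′(0.2) = 1.064; t₂ = 0.2 − 0.1·1.064 = 0.0936

0.0936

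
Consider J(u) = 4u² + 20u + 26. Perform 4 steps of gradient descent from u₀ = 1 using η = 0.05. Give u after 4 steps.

-2.0464

J′(u) = 8u + 20
Step 1: J′(1) = 28; u₁ = 1 − 0.05·28 = -0.4
Step 2: J′(-0.4) = 16.8; u₂ = -0.4 − 0.05·16.8 = -1.24
Step 3: J′(-1.24) = 10.08; u₃ = -1.24 − 0.05·10.08 = -1.744
Step 4: J′(-1.744) = 6.048; u₄ = -1.744 − 0.05·6.048 = -2.0464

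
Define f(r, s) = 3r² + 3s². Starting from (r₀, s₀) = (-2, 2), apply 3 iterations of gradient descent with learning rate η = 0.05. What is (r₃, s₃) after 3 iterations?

∇f = (6r, 6s)
Step 1: at (-2, 2), ∇f = (-12, 12) → (-2, 2) − 0.05·(-12, 12) = (-1.4, 1.4)
Step 2: at (-1.4, 1.4), ∇f = (-8.4, 8.4) → (-1.4, 1.4) − 0.05·(-8.4, 8.4) = (-0.98, 0.98)
Step 3: at (-0.98, 0.98), ∇f = (-5.88, 5.88) → (-0.98, 0.98) − 0.05·(-5.88, 5.88) = (-0.686, 0.686)

(-0.686, 0.686)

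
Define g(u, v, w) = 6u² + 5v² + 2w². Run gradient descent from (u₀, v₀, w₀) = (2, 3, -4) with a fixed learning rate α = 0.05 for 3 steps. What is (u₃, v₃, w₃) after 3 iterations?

∇g = (12u, 10v, 4w)
(u₁, v₁, w₁) = (2, 3, -4) − 0.05·(24, 30, -16) = (0.8, 1.5, -3.2)
(u₂, v₂, w₂) = (0.8, 1.5, -3.2) − 0.05·(9.6, 15, -12.8) = (0.32, 0.75, -2.56)
(u₃, v₃, w₃) = (0.32, 0.75, -2.56) − 0.05·(3.84, 7.5, -10.24) = (0.128, 0.375, -2.048)

(0.128, 0.375, -2.048)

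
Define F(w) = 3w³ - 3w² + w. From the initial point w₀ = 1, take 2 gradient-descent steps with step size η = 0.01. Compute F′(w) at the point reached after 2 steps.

F′(w) = 9w² - 6w + 1
w₁ = 1 − 0.01·4 = 0.96
w₂ = 0.96 − 0.01·3.5344 = 0.924656
F′(w) at (0.924656) = 3.146962465024

3.146962465024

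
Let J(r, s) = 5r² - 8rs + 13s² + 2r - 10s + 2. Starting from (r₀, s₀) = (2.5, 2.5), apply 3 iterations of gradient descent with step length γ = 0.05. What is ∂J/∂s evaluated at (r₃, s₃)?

-0.525

∇J = (10r - 8s + 2, -8r + 26s - 10)
Step 1: at (2.5, 2.5), ∇J = (7, 35) → (2.5, 2.5) − 0.05·(7, 35) = (2.15, 0.75)
Step 2: at (2.15, 0.75), ∇J = (17.5, -7.7) → (2.15, 0.75) − 0.05·(17.5, -7.7) = (1.275, 1.135)
Step 3: at (1.275, 1.135), ∇J = (5.67, 9.31) → (1.275, 1.135) − 0.05·(5.67, 9.31) = (0.9915, 0.6695)
∂J/∂s at (0.9915, 0.6695) = -0.525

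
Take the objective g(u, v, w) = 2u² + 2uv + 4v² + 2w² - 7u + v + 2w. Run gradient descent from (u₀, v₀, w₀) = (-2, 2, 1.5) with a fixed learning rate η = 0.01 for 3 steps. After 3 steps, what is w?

1.269472

∇g = (4u + 2v - 7, 2u + 8v + 1, 4w + 2)
Step 1: at (-2, 2, 1.5), ∇g = (-11, 13, 8) → (-2, 2, 1.5) − 0.01·(-11, 13, 8) = (-1.89, 1.87, 1.42)
Step 2: at (-1.89, 1.87, 1.42), ∇g = (-10.82, 12.18, 7.68) → (-1.89, 1.87, 1.42) − 0.01·(-10.82, 12.18, 7.68) = (-1.7818, 1.7482, 1.3432)
Step 3: at (-1.7818, 1.7482, 1.3432), ∇g = (-10.6308, 11.422, 7.3728) → (-1.7818, 1.7482, 1.3432) − 0.01·(-10.6308, 11.422, 7.3728) = (-1.675492, 1.63398, 1.269472)
w = 1.269472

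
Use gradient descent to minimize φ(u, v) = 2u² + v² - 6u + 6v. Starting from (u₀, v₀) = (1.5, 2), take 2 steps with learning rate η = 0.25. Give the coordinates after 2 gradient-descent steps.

∇φ = (4u - 6, 2v + 6)
(u₁, v₁) = (1.5, 2) − 0.25·(0, 10) = (1.5, -0.5)
(u₂, v₂) = (1.5, -0.5) − 0.25·(0, 5) = (1.5, -1.75)

(1.5, -1.75)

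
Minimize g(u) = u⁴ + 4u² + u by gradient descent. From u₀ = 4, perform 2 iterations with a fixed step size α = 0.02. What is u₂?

-1.06401984

g′(u) = 4u³ + 8u + 1
Step 1: g′(4) = 289; u₁ = 4 − 0.02·289 = -1.78
Step 2: g′(-1.78) = -35.799008; u₂ = -1.78 − 0.02·(-35.799008) = -1.06401984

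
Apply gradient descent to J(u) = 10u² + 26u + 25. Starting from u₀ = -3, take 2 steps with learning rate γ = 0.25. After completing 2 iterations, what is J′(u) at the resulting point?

-544

J′(u) = 20u + 26
Step 1: J′(-3) = -34; u₁ = -3 − 0.25·(-34) = 5.5
Step 2: J′(5.5) = 136; u₂ = 5.5 − 0.25·136 = -28.5
J′(u) at (-28.5) = -544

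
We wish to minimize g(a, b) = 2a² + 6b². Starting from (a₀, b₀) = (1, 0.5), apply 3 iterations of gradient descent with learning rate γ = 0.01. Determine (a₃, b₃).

∇g = (4a, 12b)
Step 1: at (1, 0.5), ∇g = (4, 6) → (1, 0.5) − 0.01·(4, 6) = (0.96, 0.44)
Step 2: at (0.96, 0.44), ∇g = (3.84, 5.28) → (0.96, 0.44) − 0.01·(3.84, 5.28) = (0.9216, 0.3872)
Step 3: at (0.9216, 0.3872), ∇g = (3.6864, 4.6464) → (0.9216, 0.3872) − 0.01·(3.6864, 4.6464) = (0.884736, 0.340736)

(0.884736, 0.340736)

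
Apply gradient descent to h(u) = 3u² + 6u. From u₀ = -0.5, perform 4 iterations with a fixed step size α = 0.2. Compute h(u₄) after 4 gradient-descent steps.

h′(u) = 6u + 6
u₁ = -0.5 − 0.2·3 = -1.1
u₂ = -1.1 − 0.2·(-0.6) = -0.98
u₃ = -0.98 − 0.2·0.12 = -1.004
u₄ = -1.004 − 0.2·(-0.024) = -0.9992
h(-0.9992) = -2.99999808

-2.99999808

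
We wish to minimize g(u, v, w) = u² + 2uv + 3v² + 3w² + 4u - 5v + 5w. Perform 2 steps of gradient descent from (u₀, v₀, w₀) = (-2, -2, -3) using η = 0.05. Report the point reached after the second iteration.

∇g = (2u + 2v + 4, 2u + 6v - 5, 6w + 5)
(u₁, v₁, w₁) = (-2, -2, -3) − 0.05·(-4, -21, -13) = (-1.8, -0.95, -2.35)
(u₂, v₂, w₂) = (-1.8, -0.95, -2.35) − 0.05·(-1.5, -14.3, -9.1) = (-1.725, -0.235, -1.895)

(-1.725, -0.235, -1.895)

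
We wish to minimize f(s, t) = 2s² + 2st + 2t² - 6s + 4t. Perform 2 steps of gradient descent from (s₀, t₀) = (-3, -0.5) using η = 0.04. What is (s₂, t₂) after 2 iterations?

(-1.6144, -0.2664)

∇f = (4s + 2t - 6, 2s + 4t + 4)
Step 1: at (-3, -0.5), ∇f = (-19, -4) → (-3, -0.5) − 0.04·(-19, -4) = (-2.24, -0.34)
Step 2: at (-2.24, -0.34), ∇f = (-15.64, -1.84) → (-2.24, -0.34) − 0.04·(-15.64, -1.84) = (-1.6144, -0.2664)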